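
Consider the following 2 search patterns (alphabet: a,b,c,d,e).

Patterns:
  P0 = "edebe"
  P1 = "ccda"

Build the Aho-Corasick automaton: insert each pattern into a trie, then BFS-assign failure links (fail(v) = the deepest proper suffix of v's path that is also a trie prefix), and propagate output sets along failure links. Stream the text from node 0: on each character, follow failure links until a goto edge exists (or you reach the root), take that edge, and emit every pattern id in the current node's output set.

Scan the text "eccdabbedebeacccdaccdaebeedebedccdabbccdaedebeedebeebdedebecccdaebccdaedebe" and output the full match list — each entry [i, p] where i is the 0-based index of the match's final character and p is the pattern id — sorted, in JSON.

Build automaton:
Trie (insert patterns):
  n0 'ε': c→6 e→1
  n1 'e': d→2
  n2 'ed': e→3
  n3 'ede': b→4
  n4 'edeb': e→5
  n5 'edebe': ·  ←P0
  n6 'c': c→7
  n7 'cc': d→8
  n8 'ccd': a→9
  n9 'ccda': ·  ←P1

BFS fail/out derivation:
  fail(1) 'e': from fail(0)=0 chase 'e': 0 ⇒ 0;  out=∅∪out(0)=∅
  fail(6) 'c': from fail(0)=0 chase 'c': 0 ⇒ 0;  out=∅∪out(0)=∅
  fail(2) 'ed': from fail(1)=0 chase 'd': 0 ⇒ 0;  out=∅∪out(0)=∅
  fail(7) 'cc': from fail(6)=0 chase 'c': 0 ⇒ 6;  out=∅∪out(6)=∅
  fail(3) 'ede': from fail(2)=0 chase 'e': 0 ⇒ 1;  out=∅∪out(1)=∅
  fail(8) 'ccd': from fail(7)=6 chase 'd': 6→0 ⇒ 0;  out=∅∪out(0)=∅
  fail(4) 'edeb': from fail(3)=1 chase 'b': 1→0 ⇒ 0;  out=∅∪out(0)=∅
  fail(9) 'ccda': from fail(8)=0 chase 'a': 0 ⇒ 0;  out={1}∪out(0)={1}
  fail(5) 'edebe': from fail(4)=0 chase 'e': 0 ⇒ 1;  out={0}∪out(1)={0}

Run:
i=0 'e': node 0→1
i=1 'c': node 1→6 ·f
i=2 'c': node 6→7
i=3 'd': node 7→8
i=4 'a': node 8→9  ** P1@[1:4]
i=5 'b': node 9→0 ·f
i=6 'b': node 0→0
i=7 'e': node 0→1
i=8 'd': node 1→2
i=9 'e': node 2→3
i=10 'b': node 3→4
i=11 'e': node 4→5  ** P0@[7:11]
i=12 'a': node 5→0 ·f
i=13 'c': node 0→6
i=14 'c': node 6→7
i=15 'c': node 7→7 ·f
i=16 'd': node 7→8
i=17 'a': node 8→9  ** P1@[14:17]
i=18 'c': node 9→6 ·f
i=19 'c': node 6→7
i=20 'd': node 7→8
i=21 'a': node 8→9  ** P1@[18:21]
i=22 'e': node 9→1 ·f
i=23 'b': node 1→0 ·f
i=24 'e': node 0→1
i=25 'e': node 1→1 ·f
i=26 'd': node 1→2
i=27 'e': node 2→3
i=28 'b': node 3→4
i=29 'e': node 4→5  ** P0@[25:29]
i=30 'd': node 5→2 ·f
i=31 'c': node 2→6 ·f
i=32 'c': node 6→7
i=33 'd': node 7→8
i=34 'a': node 8→9  ** P1@[31:34]
i=35 'b': node 9→0 ·f
i=36 'b': node 0→0
i=37 'c': node 0→6
i=38 'c': node 6→7
i=39 'd': node 7→8
i=40 'a': node 8→9  ** P1@[37:40]
i=41 'e': node 9→1 ·f
i=42 'd': node 1→2
i=43 'e': node 2→3
i=44 'b': node 3→4
i=45 'e': node 4→5  ** P0@[41:45]
i=46 'e': node 5→1 ·f
i=47 'd': node 1→2
i=48 'e': node 2→3
i=49 'b': node 3→4
i=50 'e': node 4→5  ** P0@[46:50]
i=51 'e': node 5→1 ·f
i=52 'b': node 1→0 ·f
i=53 'd': node 0→0
i=54 'e': node 0→1
i=55 'd': node 1→2
i=56 'e': node 2→3
i=57 'b': node 3→4
i=58 'e': node 4→5  ** P0@[54:58]
i=59 'c': node 5→6 ·f
i=60 'c': node 6→7
i=61 'c': node 7→7 ·f
i=62 'd': node 7→8
i=63 'a': node 8→9  ** P1@[60:63]
i=64 'e': node 9→1 ·f
i=65 'b': node 1→0 ·f
i=66 'c': node 0→6
i=67 'c': node 6→7
i=68 'd': node 7→8
i=69 'a': node 8→9  ** P1@[66:69]
i=70 'e': node 9→1 ·f
i=71 'd': node 1→2
i=72 'e': node 2→3
i=73 'b': node 3→4
i=74 'e': node 4→5  ** P0@[70:74]

Result: [[4,1],[11,0],[17,1],[21,1],[29,0],[34,1],[40,1],[45,0],[50,0],[58,0],[63,1],[69,1],[74,0]]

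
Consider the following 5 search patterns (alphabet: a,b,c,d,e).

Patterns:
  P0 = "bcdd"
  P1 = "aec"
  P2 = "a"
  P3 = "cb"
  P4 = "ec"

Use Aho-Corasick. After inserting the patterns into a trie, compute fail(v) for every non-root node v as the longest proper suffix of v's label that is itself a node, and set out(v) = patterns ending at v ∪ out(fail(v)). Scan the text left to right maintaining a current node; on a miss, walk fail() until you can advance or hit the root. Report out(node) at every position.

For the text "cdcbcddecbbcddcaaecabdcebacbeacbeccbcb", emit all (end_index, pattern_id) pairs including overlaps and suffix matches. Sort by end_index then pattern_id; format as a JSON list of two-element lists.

Construct AC machine:
Trie (insert patterns):
  n0 'ε': a→5 b→1 c→8 e→10
  n1 'b': c→2
  n2 'bc': d→3
  n3 'bcd': d→4
  n4 'bcdd': ·  [P0 ends]
  n5 'a': e→6  [P2 ends]
  n6 'ae': c→7
  n7 'aec': ·  [P1 ends]
  n8 'c': b→9
  n9 'cb': ·  [P3 ends]
  n10 'e': c→11
  n11 'ec': ·  [P4 ends]

BFS fail/out derivation:
  fail(1) 'b': from fail(0)=0 chase 'b': 0 ⇒ 0;  out=∅∪out(0)=∅
  fail(5) 'a': from fail(0)=0 chase 'a': 0 ⇒ 0;  out={2}∪out(0)={2}
  fail(8) 'c': from fail(0)=0 chase 'c': 0 ⇒ 0;  out=∅∪out(0)=∅
  fail(10) 'e': from fail(0)=0 chase 'e': 0 ⇒ 0;  out=∅∪out(0)=∅
  fail(2) 'bc': from fail(1)=0 chase 'c': 0 ⇒ 8;  out=∅∪out(8)=∅
  fail(6) 'ae': from fail(5)=0 chase 'e': 0 ⇒ 10;  out=∅∪out(10)=∅
  fail(9) 'cb': from fail(8)=0 chase 'b': 0 ⇒ 1;  out={3}∪out(1)={3}
  fail(11) 'ec': from fail(10)=0 chase 'c': 0 ⇒ 8;  out={4}∪out(8)={4}
  fail(3) 'bcd': from fail(2)=8 chase 'd': 8→0 ⇒ 0;  out=∅∪out(0)=∅
  fail(7) 'aec': from fail(6)=10 chase 'c': 10 ⇒ 11;  out={1}∪out(11)={1,4}
  fail(4) 'bcdd': from fail(3)=0 chase 'd': 0 ⇒ 0;  out={0}∪out(0)={0}

Text stream:
pos 0 'c': at 8
pos 1 'd': at 0 ·f
pos 2 'c': at 8
pos 3 'b': at 9  emit P3@[2:3]
pos 4 'c': at 2 ·f
pos 5 'd': at 3
pos 6 'd': at 4  emit P0@[3:6]
pos 7 'e': at 10 ·f
pos 8 'c': at 11  emit P4@[7:8]
pos 9 'b': at 9 ·f  emit P3@[8:9]
pos 10 'b': at 1 ·f
pos 11 'c': at 2
pos 12 'd': at 3
pos 13 'd': at 4  emit P0@[10:13]
pos 14 'c': at 8 ·f
pos 15 'a': at 5 ·f  emit P2@[15:15]
pos 16 'a': at 5 ·f  emit P2@[16:16]
pos 17 'e': at 6
pos 18 'c': at 7  emit P1@[16:18],P4@[17:18]
pos 19 'a': at 5 ·f  emit P2@[19:19]
pos 20 'b': at 1 ·f
pos 21 'd': at 0 ·f
pos 22 'c': at 8
pos 23 'e': at 10 ·f
pos 24 'b': at 1 ·f
pos 25 'a': at 5 ·f  emit P2@[25:25]
pos 26 'c': at 8 ·f
pos 27 'b': at 9  emit P3@[26:27]
pos 28 'e': at 10 ·f
pos 29 'a': at 5 ·f  emit P2@[29:29]
pos 30 'c': at 8 ·f
pos 31 'b': at 9  emit P3@[30:31]
pos 32 'e': at 10 ·f
pos 33 'c': at 11  emit P4@[32:33]
pos 34 'c': at 8 ·f
pos 35 'b': at 9  emit P3@[34:35]
pos 36 'c': at 2 ·f
pos 37 'b': at 9 ·f  emit P3@[36:37]

Result: [[3,3],[6,0],[8,4],[9,3],[13,0],[15,2],[16,2],[18,1],[18,4],[19,2],[25,2],[27,3],[29,2],[31,3],[33,4],[35,3],[37,3]]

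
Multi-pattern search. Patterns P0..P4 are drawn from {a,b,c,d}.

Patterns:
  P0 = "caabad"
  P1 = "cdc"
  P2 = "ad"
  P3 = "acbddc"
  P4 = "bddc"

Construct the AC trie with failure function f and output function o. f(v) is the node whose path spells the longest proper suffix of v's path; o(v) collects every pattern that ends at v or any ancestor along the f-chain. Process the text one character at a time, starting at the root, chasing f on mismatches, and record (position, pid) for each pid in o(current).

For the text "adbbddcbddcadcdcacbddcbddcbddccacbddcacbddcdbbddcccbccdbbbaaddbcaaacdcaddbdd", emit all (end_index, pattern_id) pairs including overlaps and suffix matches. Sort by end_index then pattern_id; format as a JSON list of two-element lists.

Construct AC machine:
Trie nodes:
  n0 'ε': a→9 b→16 c→1
  n1 'c': a→2 d→7
  n2 'ca': a→3
  n3 'caa': b→4
  n4 'caab': a→5
  n5 'caaba': d→6
  n6 'caabad': ·  [P0 ends]
  n7 'cd': c→8
  n8 'cdc': ·  [P1 ends]
  n9 'a': c→11 d→10
  n10 'ad': ·  [P2 ends]
  n11 'ac': b→12
  n12 'acb': d→13
  n13 'acbd': d→14
  n14 'acbdd': c→15
  n15 'acbddc': ·  [P3 ends]
  n16 'b': d→17
  n17 'bd': d→18
  n18 'bdd': c→19
  n19 'bddc': ·  [P4 ends]

Failure links (BFS by depth):
  fail(1) 'c': from fail(0)=0 chase 'c': 0 ⇒ 0;  out=∅∪out(0)=∅
  fail(9) 'a': from fail(0)=0 chase 'a': 0 ⇒ 0;  out=∅∪out(0)=∅
  fail(16) 'b': from fail(0)=0 chase 'b': 0 ⇒ 0;  out=∅∪out(0)=∅
  fail(2) 'ca': from fail(1)=0 chase 'a': 0 ⇒ 9;  out=∅∪out(9)=∅
  fail(7) 'cd': from fail(1)=0 chase 'd': 0 ⇒ 0;  out=∅∪out(0)=∅
  fail(10) 'ad': from fail(9)=0 chase 'd': 0 ⇒ 0;  out={2}∪out(0)={2}
  fail(11) 'ac': from fail(9)=0 chase 'c': 0 ⇒ 1;  out=∅∪out(1)=∅
  fail(17) 'bd': from fail(16)=0 chase 'd': 0 ⇒ 0;  out=∅∪out(0)=∅
  fail(3) 'caa': from fail(2)=9 chase 'a': 9→0 ⇒ 9;  out=∅∪out(9)=∅
  fail(8) 'cdc': from fail(7)=0 chase 'c': 0 ⇒ 1;  out={1}∪out(1)={1}
  fail(12) 'acb': from fail(11)=1 chase 'b': 1→0 ⇒ 16;  out=∅∪out(16)=∅
  fail(18) 'bdd': from fail(17)=0 chase 'd': 0 ⇒ 0;  out=∅∪out(0)=∅
  fail(4) 'caab': from fail(3)=9 chase 'b': 9→0 ⇒ 16;  out=∅∪out(16)=∅
  fail(13) 'acbd': from fail(12)=16 chase 'd': 16 ⇒ 17;  out=∅∪out(17)=∅
  fail(19) 'bddc': from fail(18)=0 chase 'c': 0 ⇒ 1;  out={4}∪out(1)={4}
  fail(5) 'caaba': from fail(4)=16 chase 'a': 16→0 ⇒ 9;  out=∅∪out(9)=∅
  fail(14) 'acbdd': from fail(13)=17 chase 'd': 17 ⇒ 18;  out=∅∪out(18)=∅
  fail(6) 'caabad': from fail(5)=9 chase 'd': 9 ⇒ 10;  out={0}∪out(10)={0,2}
  fail(15) 'acbddc': from fail(14)=18 chase 'c': 18 ⇒ 19;  out={3}∪out(19)={3,4}

Scan:
[0] read 'a'  n0⇒n9
[1] read 'd'  n9⇒n10  → match P2@[0:1]
[2] read 'b'  n10⇒n16 (via fail)
[3] read 'b'  n16⇒n16 (via fail)
[4] read 'd'  n16⇒n17
[5] read 'd'  n17⇒n18
[6] read 'c'  n18⇒n19  → match P4@[3:6]
[7] read 'b'  n19⇒n16 (via fail)
[8] read 'd'  n16⇒n17
[9] read 'd'  n17⇒n18
[10] read 'c'  n18⇒n19  → match P4@[7:10]
[11] read 'a'  n19⇒n2 (via fail)
[12] read 'd'  n2⇒n10 (via fail)  → match P2@[11:12]
[13] read 'c'  n10⇒n1 (via fail)
[14] read 'd'  n1⇒n7
[15] read 'c'  n7⇒n8  → match P1@[13:15]
[16] read 'a'  n8⇒n2 (via fail)
[17] read 'c'  n2⇒n11 (via fail)
[18] read 'b'  n11⇒n12
[19] read 'd'  n12⇒n13
[20] read 'd'  n13⇒n14
[21] read 'c'  n14⇒n15  → match P3@[16:21],P4@[18:21]
[22] read 'b'  n15⇒n16 (via fail)
[23] read 'd'  n16⇒n17
[24] read 'd'  n17⇒n18
[25] read 'c'  n18⇒n19  → match P4@[22:25]
[26] read 'b'  n19⇒n16 (via fail)
[27] read 'd'  n16⇒n17
[28] read 'd'  n17⇒n18
[29] read 'c'  n18⇒n19  → match P4@[26:29]
[30] read 'c'  n19⇒n1 (via fail)
[31] read 'a'  n1⇒n2
[32] read 'c'  n2⇒n11 (via fail)
[33] read 'b'  n11⇒n12
[34] read 'd'  n12⇒n13
[35] read 'd'  n13⇒n14
[36] read 'c'  n14⇒n15  → match P3@[31:36],P4@[33:36]
[37] read 'a'  n15⇒n2 (via fail)
[38] read 'c'  n2⇒n11 (via fail)
[39] read 'b'  n11⇒n12
[40] read 'd'  n12⇒n13
[41] read 'd'  n13⇒n14
[42] read 'c'  n14⇒n15  → match P3@[37:42],P4@[39:42]
[43] read 'd'  n15⇒n7 (via fail)
[44] read 'b'  n7⇒n16 (via fail)
[45] read 'b'  n16⇒n16 (via fail)
[46] read 'd'  n16⇒n17
[47] read 'd'  n17⇒n18
[48] read 'c'  n18⇒n19  → match P4@[45:48]
[49] read 'c'  n19⇒n1 (via fail)
[50] read 'c'  n1⇒n1 (via fail)
[51] read 'b'  n1⇒n16 (via fail)
[52] read 'c'  n16⇒n1 (via fail)
[53] read 'c'  n1⇒n1 (via fail)
[54] read 'd'  n1⇒n7
[55] read 'b'  n7⇒n16 (via fail)
[56] read 'b'  n16⇒n16 (via fail)
[57] read 'b'  n16⇒n16 (via fail)
[58] read 'a'  n16⇒n9 (via fail)
[59] read 'a'  n9⇒n9 (via fail)
[60] read 'd'  n9⇒n10  → match P2@[59:60]
[61] read 'd'  n10⇒n0 (via fail)
[62] read 'b'  n0⇒n16
[63] read 'c'  n16⇒n1 (via fail)
[64] read 'a'  n1⇒n2
[65] read 'a'  n2⇒n3
[66] read 'a'  n3⇒n9 (via fail)
[67] read 'c'  n9⇒n11
[68] read 'd'  n11⇒n7 (via fail)
[69] read 'c'  n7⇒n8  → match P1@[67:69]
[70] read 'a'  n8⇒n2 (via fail)
[71] read 'd'  n2⇒n10 (via fail)  → match P2@[70:71]
[72] read 'd'  n10⇒n0 (via fail)
[73] read 'b'  n0⇒n16
[74] read 'd'  n16⇒n17
[75] read 'd'  n17⇒n18

All matches (sorted): [[1,2],[6,4],[10,4],[12,2],[15,1],[21,3],[21,4],[25,4],[29,4],[36,3],[36,4],[42,3],[42,4],[48,4],[60,2],[69,1],[71,2]]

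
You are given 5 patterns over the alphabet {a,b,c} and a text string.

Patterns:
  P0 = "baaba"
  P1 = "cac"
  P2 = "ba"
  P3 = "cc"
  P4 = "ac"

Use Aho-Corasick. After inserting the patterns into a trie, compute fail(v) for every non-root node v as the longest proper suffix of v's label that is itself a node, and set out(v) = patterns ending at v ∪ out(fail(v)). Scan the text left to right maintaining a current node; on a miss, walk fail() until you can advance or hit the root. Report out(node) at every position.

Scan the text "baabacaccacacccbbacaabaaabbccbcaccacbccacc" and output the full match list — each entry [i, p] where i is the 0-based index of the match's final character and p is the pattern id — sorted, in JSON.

Construct AC machine:
Trie nodes:
  n0 'ε': a→10 b→1 c→6
  n1 'b': a→2
  n2 'ba': a→3  [P2 ends]
  n3 'baa': b→4
  n4 'baab': a→5
  n5 'baaba': ·  [P0 ends]
  n6 'c': a→7 c→9
  n7 'ca': c→8
  n8 'cac': ·  [P1 ends]
  n9 'cc': ·  [P3 ends]
  n10 'a': c→11
  n11 'ac': ·  [P4 ends]

BFS fail/out derivation:
  n1('b'): parent n0 fail=0; on 'b' 0 → fail=0;  out ∅∪∅=∅
  n6('c'): parent n0 fail=0; on 'c' 0 → fail=0;  out ∅∪∅=∅
  n10('a'): parent n0 fail=0; on 'a' 0 → fail=0;  out ∅∪∅=∅
  n2('ba'): parent n1 fail=0; on 'a' 0 → fail=10;  out {2}∪∅={2}
  n7('ca'): parent n6 fail=0; on 'a' 0 → fail=10;  out ∅∪∅=∅
  n9('cc'): parent n6 fail=0; on 'c' 0 → fail=6;  out {3}∪∅={3}
  n11('ac'): parent n10 fail=0; on 'c' 0 → fail=6;  out {4}∪∅={4}
  n3('baa'): parent n2 fail=10; on 'a' 10→0 → fail=10;  out ∅∪∅=∅
  n8('cac'): parent n7 fail=10; on 'c' 10 → fail=11;  out {1}∪{4}={1,4}
  n4('baab'): parent n3 fail=10; on 'b' 10→0 → fail=1;  out ∅∪∅=∅
  n5('baaba'): parent n4 fail=1; on 'a' 1 → fail=2;  out {0}∪{2}={0,2}

Text stream:
pos 0 'b': at 1
pos 1 'a': at 2  emit P2@[0:1]
pos 2 'a': at 3
pos 3 'b': at 4
pos 4 'a': at 5  emit P0@[0:4],P2@[3:4]
pos 5 'c': at 11 (fail-walked)  emit P4@[4:5]
pos 6 'a': at 7 (fail-walked)
pos 7 'c': at 8  emit P1@[5:7],P4@[6:7]
pos 8 'c': at 9 (fail-walked)  emit P3@[7:8]
pos 9 'a': at 7 (fail-walked)
pos 10 'c': at 8  emit P1@[8:10],P4@[9:10]
pos 11 'a': at 7 (fail-walked)
pos 12 'c': at 8  emit P1@[10:12],P4@[11:12]
pos 13 'c': at 9 (fail-walked)  emit P3@[12:13]
pos 14 'c': at 9 (fail-walked)  emit P3@[13:14]
pos 15 'b': at 1 (fail-walked)
pos 16 'b': at 1 (fail-walked)
pos 17 'a': at 2  emit P2@[16:17]
pos 18 'c': at 11 (fail-walked)  emit P4@[17:18]
pos 19 'a': at 7 (fail-walked)
pos 20 'a': at 10 (fail-walked)
pos 21 'b': at 1 (fail-walked)
pos 22 'a': at 2  emit P2@[21:22]
pos 23 'a': at 3
pos 24 'a': at 10 (fail-walked)
pos 25 'b': at 1 (fail-walked)
pos 26 'b': at 1 (fail-walked)
pos 27 'c': at 6 (fail-walked)
pos 28 'c': at 9  emit P3@[27:28]
pos 29 'b': at 1 (fail-walked)
pos 30 'c': at 6 (fail-walked)
pos 31 'a': at 7
pos 32 'c': at 8  emit P1@[30:32],P4@[31:32]
pos 33 'c': at 9 (fail-walked)  emit P3@[32:33]
pos 34 'a': at 7 (fail-walked)
pos 35 'c': at 8  emit P1@[33:35],P4@[34:35]
pos 36 'b': at 1 (fail-walked)
pos 37 'c': at 6 (fail-walked)
pos 38 'c': at 9  emit P3@[37:38]
pos 39 'a': at 7 (fail-walked)
pos 40 'c': at 8  emit P1@[38:40],P4@[39:40]
pos 41 'c': at 9 (fail-walked)  emit P3@[40:41]

All matches (sorted): [[1,2],[4,0],[4,2],[5,4],[7,1],[7,4],[8,3],[10,1],[10,4],[12,1],[12,4],[13,3],[14,3],[17,2],[18,4],[22,2],[28,3],[32,1],[32,4],[33,3],[35,1],[35,4],[38,3],[40,1],[40,4],[41,3]]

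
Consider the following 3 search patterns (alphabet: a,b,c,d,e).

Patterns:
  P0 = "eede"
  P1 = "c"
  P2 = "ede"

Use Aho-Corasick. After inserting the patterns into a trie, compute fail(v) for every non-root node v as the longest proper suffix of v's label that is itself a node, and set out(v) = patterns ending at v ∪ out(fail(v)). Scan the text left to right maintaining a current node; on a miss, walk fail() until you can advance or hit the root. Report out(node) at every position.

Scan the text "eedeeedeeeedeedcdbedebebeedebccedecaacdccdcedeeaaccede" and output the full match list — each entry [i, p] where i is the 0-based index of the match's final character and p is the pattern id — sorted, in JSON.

Build automaton:
Trie nodes:
  0='ε' goto c→5 e→1
  1='e' goto d→6 e→2
  2='ee' goto d→3
  3='eed' goto e→4
  4='eede' goto ·  ←P0
  5='c' goto ·  ←P1
  6='ed' goto e→7
  7='ede' goto ·  ←P2

Failure links (BFS by depth):
  fail(1) 'e': from fail(0)=0 chase 'e': 0 ⇒ 0;  out=∅∪out(0)=∅
  fail(5) 'c': from fail(0)=0 chase 'c': 0 ⇒ 0;  out={1}∪out(0)={1}
  fail(2) 'ee': from fail(1)=0 chase 'e': 0 ⇒ 1;  out=∅∪out(1)=∅
  fail(6) 'ed': from fail(1)=0 chase 'd': 0 ⇒ 0;  out=∅∪out(0)=∅
  fail(3) 'eed': from fail(2)=1 chase 'd': 1 ⇒ 6;  out=∅∪out(6)=∅
  fail(7) 'ede': from fail(6)=0 chase 'e': 0 ⇒ 1;  out={2}∪out(1)={2}
  fail(4) 'eede': from fail(3)=6 chase 'e': 6 ⇒ 7;  out={0}∪out(7)={0,2}

Scan:
pos 0 'e': at 1
pos 1 'e': at 2
pos 2 'd': at 3
pos 3 'e': at 4  → match P0@[0:3],P2@[1:3]
pos 4 'e': at 2 (via fail)
pos 5 'e': at 2 (via fail)
pos 6 'd': at 3
pos 7 'e': at 4  → match P0@[4:7],P2@[5:7]
pos 8 'e': at 2 (via fail)
pos 9 'e': at 2 (via fail)
pos 10 'e': at 2 (via fail)
pos 11 'd': at 3
pos 12 'e': at 4  → match P0@[9:12],P2@[10:12]
pos 13 'e': at 2 (via fail)
pos 14 'd': at 3
pos 15 'c': at 5 (via fail)  → match P1@[15:15]
pos 16 'd': at 0 (via fail)
pos 17 'b': at 0
pos 18 'e': at 1
pos 19 'd': at 6
pos 20 'e': at 7  → match P2@[18:20]
pos 21 'b': at 0 (via fail)
pos 22 'e': at 1
pos 23 'b': at 0 (via fail)
pos 24 'e': at 1
pos 25 'e': at 2
pos 26 'd': at 3
pos 27 'e': at 4  → match P0@[24:27],P2@[25:27]
pos 28 'b': at 0 (via fail)
pos 29 'c': at 5  → match P1@[29:29]
pos 30 'c': at 5 (via fail)  → match P1@[30:30]
pos 31 'e': at 1 (via fail)
pos 32 'd': at 6
pos 33 'e': at 7  → match P2@[31:33]
pos 34 'c': at 5 (via fail)  → match P1@[34:34]
pos 35 'a': at 0 (via fail)
pos 36 'a': at 0
pos 37 'c': at 5  → match P1@[37:37]
pos 38 'd': at 0 (via fail)
pos 39 'c': at 5  → match P1@[39:39]
pos 40 'c': at 5 (via fail)  → match P1@[40:40]
pos 41 'd': at 0 (via fail)
pos 42 'c': at 5  → match P1@[42:42]
pos 43 'e': at 1 (via fail)
pos 44 'd': at 6
pos 45 'e': at 7  → match P2@[43:45]
pos 46 'e': at 2 (via fail)
pos 47 'a': at 0 (via fail)
pos 48 'a': at 0
pos 49 'c': at 5  → match P1@[49:49]
pos 50 'c': at 5 (via fail)  → match P1@[50:50]
pos 51 'e': at 1 (via fail)
pos 52 'd': at 6
pos 53 'e': at 7  → match P2@[51:53]

Result: [[3,0],[3,2],[7,0],[7,2],[12,0],[12,2],[15,1],[20,2],[27,0],[27,2],[29,1],[30,1],[33,2],[34,1],[37,1],[39,1],[40,1],[42,1],[45,2],[49,1],[50,1],[53,2]]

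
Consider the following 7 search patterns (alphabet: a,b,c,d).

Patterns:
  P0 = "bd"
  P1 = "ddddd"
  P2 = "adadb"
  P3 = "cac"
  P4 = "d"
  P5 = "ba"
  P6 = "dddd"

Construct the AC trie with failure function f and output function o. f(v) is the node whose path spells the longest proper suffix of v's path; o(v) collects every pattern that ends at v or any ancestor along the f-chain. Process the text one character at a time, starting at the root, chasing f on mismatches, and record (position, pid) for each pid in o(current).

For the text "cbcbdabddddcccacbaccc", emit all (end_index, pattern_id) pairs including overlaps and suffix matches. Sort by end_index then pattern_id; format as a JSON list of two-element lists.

Build:
Trie (insert patterns):
  n0 'ε': a→8 b→1 c→13 d→3
  n1 'b': a→16 d→2
  n2 'bd': ·  [P0 ends]
  n3 'd': d→4  [P4 ends]
  n4 'dd': d→5
  n5 'ddd': d→6
  n6 'dddd': d→7  [P6 ends]
  n7 'ddddd': ·  [P1 ends]
  n8 'a': d→9
  n9 'ad': a→10
  n10 'ada': d→11
  n11 'adad': b→12
  n12 'adadb': ·  [P2 ends]
  n13 'c': a→14
  n14 'ca': c→15
  n15 'cac': ·  [P3 ends]
  n16 'ba': ·  [P5 ends]

Failure links (BFS by depth):
  fail(1) 'b': from fail(0)=0 chase 'b': 0 ⇒ 0;  out=∅∪out(0)=∅
  fail(3) 'd': from fail(0)=0 chase 'd': 0 ⇒ 0;  out={4}∪out(0)={4}
  fail(8) 'a': from fail(0)=0 chase 'a': 0 ⇒ 0;  out=∅∪out(0)=∅
  fail(13) 'c': from fail(0)=0 chase 'c': 0 ⇒ 0;  out=∅∪out(0)=∅
  fail(2) 'bd': from fail(1)=0 chase 'd': 0 ⇒ 3;  out={0}∪out(3)={0,4}
  fail(4) 'dd': from fail(3)=0 chase 'd': 0 ⇒ 3;  out=∅∪out(3)={4}
  fail(9) 'ad': from fail(8)=0 chase 'd': 0 ⇒ 3;  out=∅∪out(3)={4}
  fail(14) 'ca': from fail(13)=0 chase 'a': 0 ⇒ 8;  out=∅∪out(8)=∅
  fail(16) 'ba': from fail(1)=0 chase 'a': 0 ⇒ 8;  out={5}∪out(8)={5}
  fail(5) 'ddd': from fail(4)=3 chase 'd': 3 ⇒ 4;  out=∅∪out(4)={4}
  fail(10) 'ada': from fail(9)=3 chase 'a': 3→0 ⇒ 8;  out=∅∪out(8)=∅
  fail(15) 'cac': from fail(14)=8 chase 'c': 8→0 ⇒ 13;  out={3}∪out(13)={3}
  fail(6) 'dddd': from fail(5)=4 chase 'd': 4 ⇒ 5;  out={6}∪out(5)={4,6}
  fail(11) 'adad': from fail(10)=8 chase 'd': 8 ⇒ 9;  out=∅∪out(9)={4}
  fail(7) 'ddddd': from fail(6)=5 chase 'd': 5 ⇒ 6;  out={1}∪out(6)={1,4,6}
  fail(12) 'adadb': from fail(11)=9 chase 'b': 9→3→0 ⇒ 1;  out={2}∪out(1)={2}

Scan:
pos 0 'c': at 13
pos 1 'b': at 1 (via fail)
pos 2 'c': at 13 (via fail)
pos 3 'b': at 1 (via fail)
pos 4 'd': at 2  → match P0@[3:4],P4@[4:4]
pos 5 'a': at 8 (via fail)
pos 6 'b': at 1 (via fail)
pos 7 'd': at 2  → match P0@[6:7],P4@[7:7]
pos 8 'd': at 4 (via fail)  → match P4@[8:8]
pos 9 'd': at 5  → match P4@[9:9]
pos 10 'd': at 6  → match P4@[10:10],P6@[7:10]
pos 11 'c': at 13 (via fail)
pos 12 'c': at 13 (via fail)
pos 13 'c': at 13 (via fail)
pos 14 'a': at 14
pos 15 'c': at 15  → match P3@[13:15]
pos 16 'b': at 1 (via fail)
pos 17 'a': at 16  → match P5@[16:17]
pos 18 'c': at 13 (via fail)
pos 19 'c': at 13 (via fail)
pos 20 'c': at 13 (via fail)

Matches: [[4,0],[4,4],[7,0],[7,4],[8,4],[9,4],[10,4],[10,6],[15,3],[17,5]]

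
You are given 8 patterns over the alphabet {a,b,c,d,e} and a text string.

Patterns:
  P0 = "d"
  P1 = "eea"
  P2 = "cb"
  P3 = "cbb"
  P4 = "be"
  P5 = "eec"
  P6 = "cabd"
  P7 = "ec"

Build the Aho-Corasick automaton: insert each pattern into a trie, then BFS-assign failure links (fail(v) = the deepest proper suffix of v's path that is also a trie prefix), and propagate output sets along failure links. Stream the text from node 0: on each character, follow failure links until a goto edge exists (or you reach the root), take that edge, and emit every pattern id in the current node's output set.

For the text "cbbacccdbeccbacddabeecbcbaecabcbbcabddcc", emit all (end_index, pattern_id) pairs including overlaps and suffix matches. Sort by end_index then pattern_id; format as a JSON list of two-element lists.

Build:
Trie nodes:
  0='ε' goto b→8 c→5 d→1 e→2
  1='d' goto ·  [P0 ends]
  2='e' goto c→14 e→3
  3='ee' goto a→4 c→10
  4='eea' goto ·  [P1 ends]
  5='c' goto a→11 b→6
  6='cb' goto b→7  [P2 ends]
  7='cbb' goto ·  [P3 ends]
  8='b' goto e→9
  9='be' goto ·  [P4 ends]
  10='eec' goto ·  [P5 ends]
  11='ca' goto b→12
  12='cab' goto d→13
  13='cabd' goto ·  [P6 ends]
  14='ec' goto ·  [P7 ends]

BFS fail/out derivation:
  fail(1) 'd': from fail(0)=0 chase 'd': 0 ⇒ 0;  out={0}∪out(0)={0}
  fail(2) 'e': from fail(0)=0 chase 'e': 0 ⇒ 0;  out=∅∪out(0)=∅
  fail(5) 'c': from fail(0)=0 chase 'c': 0 ⇒ 0;  out=∅∪out(0)=∅
  fail(8) 'b': from fail(0)=0 chase 'b': 0 ⇒ 0;  out=∅∪out(0)=∅
  fail(3) 'ee': from fail(2)=0 chase 'e': 0 ⇒ 2;  out=∅∪out(2)=∅
  fail(6) 'cb': from fail(5)=0 chase 'b': 0 ⇒ 8;  out={2}∪out(8)={2}
  fail(9) 'be': from fail(8)=0 chase 'e': 0 ⇒ 2;  out={4}∪out(2)={4}
  fail(11) 'ca': from fail(5)=0 chase 'a': 0 ⇒ 0;  out=∅∪out(0)=∅
  fail(14) 'ec': from fail(2)=0 chase 'c': 0 ⇒ 5;  out={7}∪out(5)={7}
  fail(4) 'eea': from fail(3)=2 chase 'a': 2→0 ⇒ 0;  out={1}∪out(0)={1}
  fail(7) 'cbb': from fail(6)=8 chase 'b': 8→0 ⇒ 8;  out={3}∪out(8)={3}
  fail(10) 'eec': from fail(3)=2 chase 'c': 2 ⇒ 14;  out={5}∪out(14)={5,7}
  fail(12) 'cab': from fail(11)=0 chase 'b': 0 ⇒ 8;  out=∅∪out(8)=∅
  fail(13) 'cabd': from fail(12)=8 chase 'd': 8→0 ⇒ 1;  out={6}∪out(1)={0,6}

Text stream:
pos 0 'c': at 5
pos 1 'b': at 6  → match P2@[0:1]
pos 2 'b': at 7  → match P3@[0:2]
pos 3 'a': at 0 ·f
pos 4 'c': at 5
pos 5 'c': at 5 ·f
pos 6 'c': at 5 ·f
pos 7 'd': at 1 ·f  → match P0@[7:7]
pos 8 'b': at 8 ·f
pos 9 'e': at 9  → match P4@[8:9]
pos 10 'c': at 14 ·f  → match P7@[9:10]
pos 11 'c': at 5 ·f
pos 12 'b': at 6  → match P2@[11:12]
pos 13 'a': at 0 ·f
pos 14 'c': at 5
pos 15 'd': at 1 ·f  → match P0@[15:15]
pos 16 'd': at 1 ·f  → match P0@[16:16]
pos 17 'a': at 0 ·f
pos 18 'b': at 8
pos 19 'e': at 9  → match P4@[18:19]
pos 20 'e': at 3 ·f
pos 21 'c': at 10  → match P5@[19:21],P7@[20:21]
pos 22 'b': at 6 ·f  → match P2@[21:22]
pos 23 'c': at 5 ·f
pos 24 'b': at 6  → match P2@[23:24]
pos 25 'a': at 0 ·f
pos 26 'e': at 2
pos 27 'c': at 14  → match P7@[26:27]
pos 28 'a': at 11 ·f
pos 29 'b': at 12
pos 30 'c': at 5 ·f
pos 31 'b': at 6  → match P2@[30:31]
pos 32 'b': at 7  → match P3@[30:32]
pos 33 'c': at 5 ·f
pos 34 'a': at 11
pos 35 'b': at 12
pos 36 'd': at 13  → match P0@[36:36],P6@[33:36]
pos 37 'd': at 1 ·f  → match P0@[37:37]
pos 38 'c': at 5 ·f
pos 39 'c': at 5 ·f

Result: [[1,2],[2,3],[7,0],[9,4],[10,7],[12,2],[15,0],[16,0],[19,4],[21,5],[21,7],[22,2],[24,2],[27,7],[31,2],[32,3],[36,0],[36,6],[37,0]]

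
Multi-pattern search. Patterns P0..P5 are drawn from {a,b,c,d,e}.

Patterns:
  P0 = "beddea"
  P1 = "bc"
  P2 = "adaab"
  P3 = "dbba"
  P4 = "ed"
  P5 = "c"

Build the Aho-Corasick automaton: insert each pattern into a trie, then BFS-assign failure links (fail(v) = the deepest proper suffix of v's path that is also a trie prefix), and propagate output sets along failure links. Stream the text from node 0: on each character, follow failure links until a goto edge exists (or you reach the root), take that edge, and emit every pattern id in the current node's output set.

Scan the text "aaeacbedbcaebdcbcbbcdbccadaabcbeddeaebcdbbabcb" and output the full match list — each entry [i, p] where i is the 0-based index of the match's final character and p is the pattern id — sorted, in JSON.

Build automaton:
Trie nodes:
  n0 'ε': a→8 b→1 c→19 d→13 e→17
  n1 'b': c→7 e→2
  n2 'be': d→3
  n3 'bed': d→4
  n4 'bedd': e→5
  n5 'bedde': a→6
  n6 'beddea': ·  ←P0
  n7 'bc': ·  ←P1
  n8 'a': d→9
  n9 'ad': a→10
  n10 'ada': a→11
  n11 'adaa': b→12
  n12 'adaab': ·  ←P2
  n13 'd': b→14
  n14 'db': b→15
  n15 'dbb': a→16
  n16 'dbba': ·  ←P3
  n17 'e': d→18
  n18 'ed': ·  ←P4
  n19 'c': ·  ←P5

BFS fail/out derivation:
  fail(1) 'b': from fail(0)=0 chase 'b': 0 ⇒ 0;  out=∅∪out(0)=∅
  fail(8) 'a': from fail(0)=0 chase 'a': 0 ⇒ 0;  out=∅∪out(0)=∅
  fail(13) 'd': from fail(0)=0 chase 'd': 0 ⇒ 0;  out=∅∪out(0)=∅
  fail(17) 'e': from fail(0)=0 chase 'e': 0 ⇒ 0;  out=∅∪out(0)=∅
  fail(19) 'c': from fail(0)=0 chase 'c': 0 ⇒ 0;  out={5}∪out(0)={5}
  fail(2) 'be': from fail(1)=0 chase 'e': 0 ⇒ 17;  out=∅∪out(17)=∅
  fail(7) 'bc': from fail(1)=0 chase 'c': 0 ⇒ 19;  out={1}∪out(19)={1,5}
  fail(9) 'ad': from fail(8)=0 chase 'd': 0 ⇒ 13;  out=∅∪out(13)=∅
  fail(14) 'db': from fail(13)=0 chase 'b': 0 ⇒ 1;  out=∅∪out(1)=∅
  fail(18) 'ed': from fail(17)=0 chase 'd': 0 ⇒ 13;  out={4}∪out(13)={4}
  fail(3) 'bed': from fail(2)=17 chase 'd': 17 ⇒ 18;  out=∅∪out(18)={4}
  fail(10) 'ada': from fail(9)=13 chase 'a': 13→0 ⇒ 8;  out=∅∪out(8)=∅
  fail(15) 'dbb': from fail(14)=1 chase 'b': 1→0 ⇒ 1;  out=∅∪out(1)=∅
  fail(4) 'bedd': from fail(3)=18 chase 'd': 18→13→0 ⇒ 13;  out=∅∪out(13)=∅
  fail(11) 'adaa': from fail(10)=8 chase 'a': 8→0 ⇒ 8;  out=∅∪out(8)=∅
  fail(16) 'dbba': from fail(15)=1 chase 'a': 1→0 ⇒ 8;  out={3}∪out(8)={3}
  fail(5) 'bedde': from fail(4)=13 chase 'e': 13→0 ⇒ 17;  out=∅∪out(17)=∅
  fail(12) 'adaab': from fail(11)=8 chase 'b': 8→0 ⇒ 1;  out={2}∪out(1)={2}
  fail(6) 'beddea': from fail(5)=17 chase 'a': 17→0 ⇒ 8;  out={0}∪out(8)={0}

Run:
pos 0 'a': at 8
pos 1 'a': at 8 (fail-walked)
pos 2 'e': at 17 (fail-walked)
pos 3 'a': at 8 (fail-walked)
pos 4 'c': at 19 (fail-walked)  ** P5@[4:4]
pos 5 'b': at 1 (fail-walked)
pos 6 'e': at 2
pos 7 'd': at 3  ** P4@[6:7]
pos 8 'b': at 14 (fail-walked)
pos 9 'c': at 7 (fail-walked)  ** P1@[8:9],P5@[9:9]
pos 10 'a': at 8 (fail-walked)
pos 11 'e': at 17 (fail-walked)
pos 12 'b': at 1 (fail-walked)
pos 13 'd': at 13 (fail-walked)
pos 14 'c': at 19 (fail-walked)  ** P5@[14:14]
pos 15 'b': at 1 (fail-walked)
pos 16 'c': at 7  ** P1@[15:16],P5@[16:16]
pos 17 'b': at 1 (fail-walked)
pos 18 'b': at 1 (fail-walked)
pos 19 'c': at 7  ** P1@[18:19],P5@[19:19]
pos 20 'd': at 13 (fail-walked)
pos 21 'b': at 14
pos 22 'c': at 7 (fail-walked)  ** P1@[21:22],P5@[22:22]
pos 23 'c': at 19 (fail-walked)  ** P5@[23:23]
pos 24 'a': at 8 (fail-walked)
pos 25 'd': at 9
pos 26 'a': at 10
pos 27 'a': at 11
pos 28 'b': at 12  ** P2@[24:28]
pos 29 'c': at 7 (fail-walked)  ** P1@[28:29],P5@[29:29]
pos 30 'b': at 1 (fail-walked)
pos 31 'e': at 2
pos 32 'd': at 3  ** P4@[31:32]
pos 33 'd': at 4
pos 34 'e': at 5
pos 35 'a': at 6  ** P0@[30:35]
pos 36 'e': at 17 (fail-walked)
pos 37 'b': at 1 (fail-walked)
pos 38 'c': at 7  ** P1@[37:38],P5@[38:38]
pos 39 'd': at 13 (fail-walked)
pos 40 'b': at 14
pos 41 'b': at 15
pos 42 'a': at 16  ** P3@[39:42]
pos 43 'b': at 1 (fail-walked)
pos 44 'c': at 7  ** P1@[43:44],P5@[44:44]
pos 45 'b': at 1 (fail-walked)

Matches: [[4,5],[7,4],[9,1],[9,5],[14,5],[16,1],[16,5],[19,1],[19,5],[22,1],[22,5],[23,5],[28,2],[29,1],[29,5],[32,4],[35,0],[38,1],[38,5],[42,3],[44,1],[44,5]]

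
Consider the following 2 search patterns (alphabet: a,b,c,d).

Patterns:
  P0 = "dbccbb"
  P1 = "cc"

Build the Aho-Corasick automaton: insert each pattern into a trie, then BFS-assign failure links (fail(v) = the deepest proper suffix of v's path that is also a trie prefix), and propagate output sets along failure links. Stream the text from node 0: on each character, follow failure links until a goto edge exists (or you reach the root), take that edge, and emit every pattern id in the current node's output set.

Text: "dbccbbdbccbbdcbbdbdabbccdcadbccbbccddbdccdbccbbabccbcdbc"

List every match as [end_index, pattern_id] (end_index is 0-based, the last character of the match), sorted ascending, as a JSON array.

Build:
Trie (insert patterns):
  n0 'ε': c→7 d→1
  n1 'd': b→2
  n2 'db': c→3
  n3 'dbc': c→4
  n4 'dbcc': b→5
  n5 'dbccb': b→6
  n6 'dbccbb': ·  ←P0
  n7 'c': c→8
  n8 'cc': ·  ←P1

Failure links (BFS by depth):
  fail(1) 'd': from fail(0)=0 chase 'd': 0 ⇒ 0;  out=∅∪out(0)=∅
  fail(7) 'c': from fail(0)=0 chase 'c': 0 ⇒ 0;  out=∅∪out(0)=∅
  fail(2) 'db': from fail(1)=0 chase 'b': 0 ⇒ 0;  out=∅∪out(0)=∅
  fail(8) 'cc': from fail(7)=0 chase 'c': 0 ⇒ 7;  out={1}∪out(7)={1}
  fail(3) 'dbc': from fail(2)=0 chase 'c': 0 ⇒ 7;  out=∅∪out(7)=∅
  fail(4) 'dbcc': from fail(3)=7 chase 'c': 7 ⇒ 8;  out=∅∪out(8)={1}
  fail(5) 'dbccb': from fail(4)=8 chase 'b': 8→7→0 ⇒ 0;  out=∅∪out(0)=∅
  fail(6) 'dbccbb': from fail(5)=0 chase 'b': 0 ⇒ 0;  out={0}∪out(0)={0}

Text stream:
pos 0 'd': at 1
pos 1 'b': at 2
pos 2 'c': at 3
pos 3 'c': at 4  → match P1@[2:3]
pos 4 'b': at 5
pos 5 'b': at 6  → match P0@[0:5]
pos 6 'd': at 1 ·f
pos 7 'b': at 2
pos 8 'c': at 3
pos 9 'c': at 4  → match P1@[8:9]
pos 10 'b': at 5
pos 11 'b': at 6  → match P0@[6:11]
pos 12 'd': at 1 ·f
pos 13 'c': at 7 ·f
pos 14 'b': at 0 ·f
pos 15 'b': at 0
pos 16 'd': at 1
pos 17 'b': at 2
pos 18 'd': at 1 ·f
pos 19 'a': at 0 ·f
pos 20 'b': at 0
pos 21 'b': at 0
pos 22 'c': at 7
pos 23 'c': at 8  → match P1@[22:23]
pos 24 'd': at 1 ·f
pos 25 'c': at 7 ·f
pos 26 'a': at 0 ·f
pos 27 'd': at 1
pos 28 'b': at 2
pos 29 'c': at 3
pos 30 'c': at 4  → match P1@[29:30]
pos 31 'b': at 5
pos 32 'b': at 6  → match P0@[27:32]
pos 33 'c': at 7 ·f
pos 34 'c': at 8  → match P1@[33:34]
pos 35 'd': at 1 ·f
pos 36 'd': at 1 ·f
pos 37 'b': at 2
pos 38 'd': at 1 ·f
pos 39 'c': at 7 ·f
pos 40 'c': at 8  → match P1@[39:40]
pos 41 'd': at 1 ·f
pos 42 'b': at 2
pos 43 'c': at 3
pos 44 'c': at 4  → match P1@[43:44]
pos 45 'b': at 5
pos 46 'b': at 6  → match P0@[41:46]
pos 47 'a': at 0 ·f
pos 48 'b': at 0
pos 49 'c': at 7
pos 50 'c': at 8  → match P1@[49:50]
pos 51 'b': at 0 ·f
pos 52 'c': at 7
pos 53 'd': at 1 ·f
pos 54 'b': at 2
pos 55 'c': at 3

Result: [[3,1],[5,0],[9,1],[11,0],[23,1],[30,1],[32,0],[34,1],[40,1],[44,1],[46,0],[50,1]]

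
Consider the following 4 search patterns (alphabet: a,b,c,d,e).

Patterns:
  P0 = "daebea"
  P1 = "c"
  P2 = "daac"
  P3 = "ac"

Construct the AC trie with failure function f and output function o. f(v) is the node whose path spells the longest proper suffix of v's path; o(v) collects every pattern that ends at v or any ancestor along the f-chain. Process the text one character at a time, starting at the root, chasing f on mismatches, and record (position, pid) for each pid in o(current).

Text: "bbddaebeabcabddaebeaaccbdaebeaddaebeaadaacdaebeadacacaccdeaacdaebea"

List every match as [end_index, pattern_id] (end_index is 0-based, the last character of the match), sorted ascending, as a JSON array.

Construct AC machine:
Trie nodes:
  0='ε' goto a→10 c→7 d→1
  1='d' goto a→2
  2='da' goto a→8 e→3
  3='dae' goto b→4
  4='daeb' goto e→5
  5='daebe' goto a→6
  6='daebea' goto ·  ←P0
  7='c' goto ·  ←P1
  8='daa' goto c→9
  9='daac' goto ·  ←P2
  10='a' goto c→11
  11='ac' goto ·  ←P3

Failure links (BFS by depth):
  fail(1) 'd': from fail(0)=0 chase 'd': 0 ⇒ 0;  out=∅∪out(0)=∅
  fail(7) 'c': from fail(0)=0 chase 'c': 0 ⇒ 0;  out={1}∪out(0)={1}
  fail(10) 'a': from fail(0)=0 chase 'a': 0 ⇒ 0;  out=∅∪out(0)=∅
  fail(2) 'da': from fail(1)=0 chase 'a': 0 ⇒ 10;  out=∅∪out(10)=∅
  fail(11) 'ac': from fail(10)=0 chase 'c': 0 ⇒ 7;  out={3}∪out(7)={1,3}
  fail(3) 'dae': from fail(2)=10 chase 'e': 10→0 ⇒ 0;  out=∅∪out(0)=∅
  fail(8) 'daa': from fail(2)=10 chase 'a': 10→0 ⇒ 10;  out=∅∪out(10)=∅
  fail(4) 'daeb': from fail(3)=0 chase 'b': 0 ⇒ 0;  out=∅∪out(0)=∅
  fail(9) 'daac': from fail(8)=10 chase 'c': 10 ⇒ 11;  out={2}∪out(11)={1,2,3}
  fail(5) 'daebe': from fail(4)=0 chase 'e': 0 ⇒ 0;  out=∅∪out(0)=∅
  fail(6) 'daebea': from fail(5)=0 chase 'a': 0 ⇒ 10;  out={0}∪out(10)={0}

Run:
pos 0 'b': at 0
pos 1 'b': at 0
pos 2 'd': at 1
pos 3 'd': at 1 (fail-walked)
pos 4 'a': at 2
pos 5 'e': at 3
pos 6 'b': at 4
pos 7 'e': at 5
pos 8 'a': at 6  → match P0@[3:8]
pos 9 'b': at 0 (fail-walked)
pos 10 'c': at 7  → match P1@[10:10]
pos 11 'a': at 10 (fail-walked)
pos 12 'b': at 0 (fail-walked)
pos 13 'd': at 1
pos 14 'd': at 1 (fail-walked)
pos 15 'a': at 2
pos 16 'e': at 3
pos 17 'b': at 4
pos 18 'e': at 5
pos 19 'a': at 6  → match P0@[14:19]
pos 20 'a': at 10 (fail-walked)
pos 21 'c': at 11  → match P1@[21:21],P3@[20:21]
pos 22 'c': at 7 (fail-walked)  → match P1@[22:22]
pos 23 'b': at 0 (fail-walked)
pos 24 'd': at 1
pos 25 'a': at 2
pos 26 'e': at 3
pos 27 'b': at 4
pos 28 'e': at 5
pos 29 'a': at 6  → match P0@[24:29]
pos 30 'd': at 1 (fail-walked)
pos 31 'd': at 1 (fail-walked)
pos 32 'a': at 2
pos 33 'e': at 3
pos 34 'b': at 4
pos 35 'e': at 5
pos 36 'a': at 6  → match P0@[31:36]
pos 37 'a': at 10 (fail-walked)
pos 38 'd': at 1 (fail-walked)
pos 39 'a': at 2
pos 40 'a': at 8
pos 41 'c': at 9  → match P1@[41:41],P2@[38:41],P3@[40:41]
pos 42 'd': at 1 (fail-walked)
pos 43 'a': at 2
pos 44 'e': at 3
pos 45 'b': at 4
pos 46 'e': at 5
pos 47 'a': at 6  → match P0@[42:47]
pos 48 'd': at 1 (fail-walked)
pos 49 'a': at 2
pos 50 'c': at 11 (fail-walked)  → match P1@[50:50],P3@[49:50]
pos 51 'a': at 10 (fail-walked)
pos 52 'c': at 11  → match P1@[52:52],P3@[51:52]
pos 53 'a': at 10 (fail-walked)
pos 54 'c': at 11  → match P1@[54:54],P3@[53:54]
pos 55 'c': at 7 (fail-walked)  → match P1@[55:55]
pos 56 'd': at 1 (fail-walked)
pos 57 'e': at 0 (fail-walked)
pos 58 'a': at 10
pos 59 'a': at 10 (fail-walked)
pos 60 'c': at 11  → match P1@[60:60],P3@[59:60]
pos 61 'd': at 1 (fail-walked)
pos 62 'a': at 2
pos 63 'e': at 3
pos 64 'b': at 4
pos 65 'e': at 5
pos 66 'a': at 6  → match P0@[61:66]

All matches (sorted): [[8,0],[10,1],[19,0],[21,1],[21,3],[22,1],[29,0],[36,0],[41,1],[41,2],[41,3],[47,0],[50,1],[50,3],[52,1],[52,3],[54,1],[54,3],[55,1],[60,1],[60,3],[66,0]]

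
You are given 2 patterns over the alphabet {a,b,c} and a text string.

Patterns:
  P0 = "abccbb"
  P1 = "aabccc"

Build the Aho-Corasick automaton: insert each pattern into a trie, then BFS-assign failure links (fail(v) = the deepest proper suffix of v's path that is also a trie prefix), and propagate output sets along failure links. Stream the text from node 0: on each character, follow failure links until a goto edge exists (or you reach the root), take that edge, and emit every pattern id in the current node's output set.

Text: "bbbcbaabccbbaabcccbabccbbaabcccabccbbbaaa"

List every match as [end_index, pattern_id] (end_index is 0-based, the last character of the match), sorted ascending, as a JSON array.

Build automaton:
Trie nodes:
  n0 'ε': a→1
  n1 'a': a→7 b→2
  n2 'ab': c→3
  n3 'abc': c→4
  n4 'abcc': b→5
  n5 'abccb': b→6
  n6 'abccbb': ·  ←P0
  n7 'aa': b→8
  n8 'aab': c→9
  n9 'aabc': c→10
  n10 'aabcc': c→11
  n11 'aabccc': ·  ←P1

BFS fail/out derivation:
  n1('a'): parent n0 fail=0; on 'a' 0 → fail=0;  out ∅∪∅=∅
  n2('ab'): parent n1 fail=0; on 'b' 0 → fail=0;  out ∅∪∅=∅
  n7('aa'): parent n1 fail=0; on 'a' 0 → fail=1;  out ∅∪∅=∅
  n3('abc'): parent n2 fail=0; on 'c' 0 → fail=0;  out ∅∪∅=∅
  n8('aab'): parent n7 fail=1; on 'b' 1 → fail=2;  out ∅∪∅=∅
  n4('abcc'): parent n3 fail=0; on 'c' 0 → fail=0;  out ∅∪∅=∅
  n9('aabc'): parent n8 fail=2; on 'c' 2 → fail=3;  out ∅∪∅=∅
  n5('abccb'): parent n4 fail=0; on 'b' 0 → fail=0;  out ∅∪∅=∅
  n10('aabcc'): parent n9 fail=3; on 'c' 3 → fail=4;  out ∅∪∅=∅
  n6('abccbb'): parent n5 fail=0; on 'b' 0 → fail=0;  out {0}∪∅={0}
  n11('aabccc'): parent n10 fail=4; on 'c' 4→0 → fail=0;  out {1}∪∅={1}

Text stream:
pos 0 'b': at 0
pos 1 'b': at 0
pos 2 'b': at 0
pos 3 'c': at 0
pos 4 'b': at 0
pos 5 'a': at 1
pos 6 'a': at 7
pos 7 'b': at 8
pos 8 'c': at 9
pos 9 'c': at 10
pos 10 'b': at 5 (via fail)
pos 11 'b': at 6  → match P0@[6:11]
pos 12 'a': at 1 (via fail)
pos 13 'a': at 7
pos 14 'b': at 8
pos 15 'c': at 9
pos 16 'c': at 10
pos 17 'c': at 11  → match P1@[12:17]
pos 18 'b': at 0 (via fail)
pos 19 'a': at 1
pos 20 'b': at 2
pos 21 'c': at 3
pos 22 'c': at 4
pos 23 'b': at 5
pos 24 'b': at 6  → match P0@[19:24]
pos 25 'a': at 1 (via fail)
pos 26 'a': at 7
pos 27 'b': at 8
pos 28 'c': at 9
pos 29 'c': at 10
pos 30 'c': at 11  → match P1@[25:30]
pos 31 'a': at 1 (via fail)
pos 32 'b': at 2
pos 33 'c': at 3
pos 34 'c': at 4
pos 35 'b': at 5
pos 36 'b': at 6  → match P0@[31:36]
pos 37 'b': at 0 (via fail)
pos 38 'a': at 1
pos 39 'a': at 7
pos 40 'a': at 7 (via fail)

All matches (sorted): [[11,0],[17,1],[24,0],[30,1],[36,0]]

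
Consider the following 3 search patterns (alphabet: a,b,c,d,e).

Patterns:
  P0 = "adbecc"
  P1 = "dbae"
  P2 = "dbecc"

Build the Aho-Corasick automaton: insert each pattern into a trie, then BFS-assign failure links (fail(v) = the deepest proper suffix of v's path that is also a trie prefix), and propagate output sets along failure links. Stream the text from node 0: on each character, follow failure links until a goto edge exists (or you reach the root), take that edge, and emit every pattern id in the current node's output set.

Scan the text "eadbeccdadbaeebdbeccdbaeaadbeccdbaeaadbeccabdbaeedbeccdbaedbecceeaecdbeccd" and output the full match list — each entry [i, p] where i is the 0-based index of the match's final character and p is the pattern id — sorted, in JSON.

Build:
Trie (insert patterns):
  0='ε' goto a→1 d→7
  1='a' goto d→2
  2='ad' goto b→3
  3='adb' goto e→4
  4='adbe' goto c→5
  5='adbec' goto c→6
  6='adbecc' goto ·  [P0 ends]
  7='d' goto b→8
  8='db' goto a→9 e→11
  9='dba' goto e→10
  10='dbae' goto ·  [P1 ends]
  11='dbe' goto c→12
  12='dbec' goto c→13
  13='dbecc' goto ·  [P2 ends]

BFS fail/out derivation:
  fail(1) 'a': from fail(0)=0 chase 'a': 0 ⇒ 0;  out=∅∪out(0)=∅
  fail(7) 'd': from fail(0)=0 chase 'd': 0 ⇒ 0;  out=∅∪out(0)=∅
  fail(2) 'ad': from fail(1)=0 chase 'd': 0 ⇒ 7;  out=∅∪out(7)=∅
  fail(8) 'db': from fail(7)=0 chase 'b': 0 ⇒ 0;  out=∅∪out(0)=∅
  fail(3) 'adb': from fail(2)=7 chase 'b': 7 ⇒ 8;  out=∅∪out(8)=∅
  fail(9) 'dba': from fail(8)=0 chase 'a': 0 ⇒ 1;  out=∅∪out(1)=∅
  fail(11) 'dbe': from fail(8)=0 chase 'e': 0 ⇒ 0;  out=∅∪out(0)=∅
  fail(4) 'adbe': from fail(3)=8 chase 'e': 8 ⇒ 11;  out=∅∪out(11)=∅
  fail(10) 'dbae': from fail(9)=1 chase 'e': 1→0 ⇒ 0;  out={1}∪out(0)={1}
  fail(12) 'dbec': from fail(11)=0 chase 'c': 0 ⇒ 0;  out=∅∪out(0)=∅
  fail(5) 'adbec': from fail(4)=11 chase 'c': 11 ⇒ 12;  out=∅∪out(12)=∅
  fail(13) 'dbecc': from fail(12)=0 chase 'c': 0 ⇒ 0;  out={2}∪out(0)={2}
  fail(6) 'adbecc': from fail(5)=12 chase 'c': 12 ⇒ 13;  out={0}∪out(13)={0,2}

Scan:
pos 0 'e': at 0
pos 1 'a': at 1
pos 2 'd': at 2
pos 3 'b': at 3
pos 4 'e': at 4
pos 5 'c': at 5
pos 6 'c': at 6  ** P0@[1:6],P2@[2:6]
pos 7 'd': at 7 (fail-walked)
pos 8 'a': at 1 (fail-walked)
pos 9 'd': at 2
pos 10 'b': at 3
pos 11 'a': at 9 (fail-walked)
pos 12 'e': at 10  ** P1@[9:12]
pos 13 'e': at 0 (fail-walked)
pos 14 'b': at 0
pos 15 'd': at 7
pos 16 'b': at 8
pos 17 'e': at 11
pos 18 'c': at 12
pos 19 'c': at 13  ** P2@[15:19]
pos 20 'd': at 7 (fail-walked)
pos 21 'b': at 8
pos 22 'a': at 9
pos 23 'e': at 10  ** P1@[20:23]
pos 24 'a': at 1 (fail-walked)
pos 25 'a': at 1 (fail-walked)
pos 26 'd': at 2
pos 27 'b': at 3
pos 28 'e': at 4
pos 29 'c': at 5
pos 30 'c': at 6  ** P0@[25:30],P2@[26:30]
pos 31 'd': at 7 (fail-walked)
pos 32 'b': at 8
pos 33 'a': at 9
pos 34 'e': at 10  ** P1@[31:34]
pos 35 'a': at 1 (fail-walked)
pos 36 'a': at 1 (fail-walked)
pos 37 'd': at 2
pos 38 'b': at 3
pos 39 'e': at 4
pos 40 'c': at 5
pos 41 'c': at 6  ** P0@[36:41],P2@[37:41]
pos 42 'a': at 1 (fail-walked)
pos 43 'b': at 0 (fail-walked)
pos 44 'd': at 7
pos 45 'b': at 8
pos 46 'a': at 9
pos 47 'e': at 10  ** P1@[44:47]
pos 48 'e': at 0 (fail-walked)
pos 49 'd': at 7
pos 50 'b': at 8
pos 51 'e': at 11
pos 52 'c': at 12
pos 53 'c': at 13  ** P2@[49:53]
pos 54 'd': at 7 (fail-walked)
pos 55 'b': at 8
pos 56 'a': at 9
pos 57 'e': at 10  ** P1@[54:57]
pos 58 'd': at 7 (fail-walked)
pos 59 'b': at 8
pos 60 'e': at 11
pos 61 'c': at 12
pos 62 'c': at 13  ** P2@[58:62]
pos 63 'e': at 0 (fail-walked)
pos 64 'e': at 0
pos 65 'a': at 1
pos 66 'e': at 0 (fail-walked)
pos 67 'c': at 0
pos 68 'd': at 7
pos 69 'b': at 8
pos 70 'e': at 11
pos 71 'c': at 12
pos 72 'c': at 13  ** P2@[68:72]
pos 73 'd': at 7 (fail-walked)

All matches (sorted): [[6,0],[6,2],[12,1],[19,2],[23,1],[30,0],[30,2],[34,1],[41,0],[41,2],[47,1],[53,2],[57,1],[62,2],[72,2]]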